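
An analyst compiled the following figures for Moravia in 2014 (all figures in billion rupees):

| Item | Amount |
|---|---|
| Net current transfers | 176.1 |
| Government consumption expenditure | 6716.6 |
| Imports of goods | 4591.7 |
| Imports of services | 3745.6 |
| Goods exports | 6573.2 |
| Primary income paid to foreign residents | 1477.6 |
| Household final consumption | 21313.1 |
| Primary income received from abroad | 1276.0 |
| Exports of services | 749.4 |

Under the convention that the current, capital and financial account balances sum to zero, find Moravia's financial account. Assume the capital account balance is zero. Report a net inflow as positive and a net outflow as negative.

1040.2

Goods balance = 6573.2 - 4591.7 = 1981.5
Services balance = 749.4 - 3745.6 = -2996.2
Trade balance (goods + services) = 1981.5 + (-2996.2) = -1014.7
Net primary income = 1276.0 - 1477.6 = -201.6
Net secondary income = 176.1
Current account = -1014.7 + (-201.6) + 176.1 = -1040.2
Financial account = -(-1040.2) = 1040.2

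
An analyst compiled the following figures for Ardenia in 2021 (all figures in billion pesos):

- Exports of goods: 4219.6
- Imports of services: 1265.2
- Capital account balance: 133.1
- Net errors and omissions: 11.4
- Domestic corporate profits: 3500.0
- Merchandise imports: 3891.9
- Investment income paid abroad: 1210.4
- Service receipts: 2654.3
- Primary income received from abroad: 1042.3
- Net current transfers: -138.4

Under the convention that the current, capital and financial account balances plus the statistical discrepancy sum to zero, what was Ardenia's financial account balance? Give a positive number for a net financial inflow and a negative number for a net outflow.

Goods balance = 4219.6 - 3891.9 = 327.7
Services balance = 2654.3 - 1265.2 = 1389.1
Trade balance (goods + services) = 327.7 + 1389.1 = 1716.8
Net primary income = 1042.3 - 1210.4 = -168.1
Net secondary income = -138.4
Current account = 1716.8 + (-168.1) + (-138.4) = 1410.3
Financial account = -(1410.3 + 133.1 + 11.4) = -1554.8

-1554.8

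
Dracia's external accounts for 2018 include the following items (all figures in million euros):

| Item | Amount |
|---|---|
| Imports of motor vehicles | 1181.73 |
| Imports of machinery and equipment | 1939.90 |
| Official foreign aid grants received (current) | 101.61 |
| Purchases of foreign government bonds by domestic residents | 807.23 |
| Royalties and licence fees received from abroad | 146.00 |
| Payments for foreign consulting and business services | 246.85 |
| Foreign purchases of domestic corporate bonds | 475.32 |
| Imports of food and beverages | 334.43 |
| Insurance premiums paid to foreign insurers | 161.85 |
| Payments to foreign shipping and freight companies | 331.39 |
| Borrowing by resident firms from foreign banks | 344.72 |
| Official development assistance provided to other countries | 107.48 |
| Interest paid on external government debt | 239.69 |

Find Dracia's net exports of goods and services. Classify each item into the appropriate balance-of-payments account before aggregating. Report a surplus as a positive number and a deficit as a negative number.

-4050.15

Goods: -1939.90 - 334.43 - 1181.73 = -3456.06
Services: 146.00 - 331.39 - 161.85 - 246.85 = -594.09
Trade balance = -3456.06 + (-594.09) = -4050.15
(Excluded from the trade balance — secondary income: official foreign aid grants received (current) 101.61, official development assistance provided to other countries 107.48; financial account: purchases of foreign government bonds by domestic residents 807.23, foreign purchases of domestic corporate bonds 475.32, borrowing by resident firms from foreign banks 344.72; primary income: interest paid on external government debt 239.69.)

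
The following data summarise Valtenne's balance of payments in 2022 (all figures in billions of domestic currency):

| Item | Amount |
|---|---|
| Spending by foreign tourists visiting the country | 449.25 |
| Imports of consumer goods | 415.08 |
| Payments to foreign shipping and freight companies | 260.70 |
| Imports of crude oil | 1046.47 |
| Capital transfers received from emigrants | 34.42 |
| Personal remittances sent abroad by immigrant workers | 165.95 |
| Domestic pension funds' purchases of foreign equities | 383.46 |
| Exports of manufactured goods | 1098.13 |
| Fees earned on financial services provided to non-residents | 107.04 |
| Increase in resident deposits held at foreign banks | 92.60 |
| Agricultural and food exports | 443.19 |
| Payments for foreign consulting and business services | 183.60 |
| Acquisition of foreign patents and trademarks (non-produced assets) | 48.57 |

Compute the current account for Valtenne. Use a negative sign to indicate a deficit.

Goods: 1098.13 + 443.19 - 415.08 - 1046.47 = 79.77
Services: 107.04 + 449.25 - 183.60 - 260.70 = 111.99
Secondary income: -165.95
Current account = 79.77 + 111.99 + (-165.95) = 25.81
(Excluded from the current account — capital account: capital transfers received from emigrants 34.42, acquisition of foreign patents and trademarks (non-produced assets) 48.57; financial account: domestic pension funds' purchases of foreign equities 383.46, increase in resident deposits held at foreign banks 92.60.)

25.81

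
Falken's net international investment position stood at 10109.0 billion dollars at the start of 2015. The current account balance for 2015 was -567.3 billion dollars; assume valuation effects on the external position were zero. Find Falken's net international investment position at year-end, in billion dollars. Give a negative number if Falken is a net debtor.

9541.7

With no valuation effects, change in NIIP = current account = -567.3
End-of-year NIIP = 10109.0 + (-567.3) = 9541.7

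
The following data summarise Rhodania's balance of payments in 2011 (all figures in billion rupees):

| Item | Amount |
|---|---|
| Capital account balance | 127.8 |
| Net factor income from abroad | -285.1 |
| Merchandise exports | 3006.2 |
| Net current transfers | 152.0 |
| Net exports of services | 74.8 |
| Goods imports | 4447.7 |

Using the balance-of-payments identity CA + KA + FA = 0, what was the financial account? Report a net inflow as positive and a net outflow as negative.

1372.0

Goods balance = 3006.2 - 4447.7 = -1441.5
Services balance = 74.8
Trade balance (goods + services) = -1441.5 + 74.8 = -1366.7
Net primary income = -285.1
Net secondary income = 152.0
Current account = -1366.7 + (-285.1) + 152.0 = -1499.8
Financial account = -(-1499.8 + 127.8) = 1372.0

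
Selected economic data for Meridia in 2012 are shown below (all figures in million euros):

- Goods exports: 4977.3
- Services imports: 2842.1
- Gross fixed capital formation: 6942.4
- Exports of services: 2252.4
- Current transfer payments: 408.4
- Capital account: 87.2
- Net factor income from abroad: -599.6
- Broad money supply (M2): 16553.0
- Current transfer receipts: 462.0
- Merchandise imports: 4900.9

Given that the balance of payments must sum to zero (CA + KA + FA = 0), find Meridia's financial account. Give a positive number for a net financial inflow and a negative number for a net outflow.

972.1

Goods balance = 4977.3 - 4900.9 = 76.4
Services balance = 2252.4 - 2842.1 = -589.7
Trade balance (goods + services) = 76.4 + (-589.7) = -513.3
Net primary income = -599.6
Net secondary income = 462.0 - 408.4 = 53.6
Current account = -513.3 + (-599.6) + 53.6 = -1059.3
Financial account = -(-1059.3 + 87.2) = 972.1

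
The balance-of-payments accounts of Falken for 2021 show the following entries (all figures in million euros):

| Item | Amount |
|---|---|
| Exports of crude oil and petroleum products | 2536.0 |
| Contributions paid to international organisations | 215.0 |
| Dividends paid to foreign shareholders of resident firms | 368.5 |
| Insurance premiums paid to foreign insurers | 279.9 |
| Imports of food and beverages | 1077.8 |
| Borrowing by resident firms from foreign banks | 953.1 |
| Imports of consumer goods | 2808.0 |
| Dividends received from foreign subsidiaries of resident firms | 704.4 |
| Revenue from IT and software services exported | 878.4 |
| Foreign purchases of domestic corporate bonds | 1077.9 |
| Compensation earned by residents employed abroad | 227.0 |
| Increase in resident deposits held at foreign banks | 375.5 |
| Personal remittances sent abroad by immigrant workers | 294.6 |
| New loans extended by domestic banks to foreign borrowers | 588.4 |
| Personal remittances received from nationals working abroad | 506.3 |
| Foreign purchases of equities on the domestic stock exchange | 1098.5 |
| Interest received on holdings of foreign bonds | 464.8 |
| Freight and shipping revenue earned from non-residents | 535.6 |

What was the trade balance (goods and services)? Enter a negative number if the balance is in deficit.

Goods: -2808.0 - 1077.8 + 2536.0 = -1349.8
Services: 535.6 - 279.9 + 878.4 = 1134.1
Trade balance = -1349.8 + 1134.1 = -215.7
(Excluded from the trade balance — secondary income: contributions paid to international organisations 215.0, personal remittances sent abroad by immigrant workers 294.6, personal remittances received from nationals working abroad 506.3; primary income: dividends paid to foreign shareholders of resident firms 368.5, dividends received from foreign subsidiaries of resident firms 704.4, compensation earned by residents employed abroad 227.0, interest received on holdings of foreign bonds 464.8; financial account: borrowing by resident firms from foreign banks 953.1, foreign purchases of domestic corporate bonds 1077.9, increase in resident deposits held at foreign banks 375.5, new loans extended by domestic banks to foreign borrowers 588.4, foreign purchases of equities on the domestic stock exchange 1098.5.)

-215.7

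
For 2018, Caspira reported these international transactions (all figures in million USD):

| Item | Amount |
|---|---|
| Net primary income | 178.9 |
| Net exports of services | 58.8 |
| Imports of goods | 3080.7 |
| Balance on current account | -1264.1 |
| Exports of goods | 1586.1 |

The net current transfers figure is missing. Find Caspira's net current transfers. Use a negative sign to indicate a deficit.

Current account = goods balance + services balance + net primary income + net secondary income
Sum of the known components = -1256.9
Net current transfers = CA - (known components) = -1264.1 - (-1256.9) = -7.2

-7.2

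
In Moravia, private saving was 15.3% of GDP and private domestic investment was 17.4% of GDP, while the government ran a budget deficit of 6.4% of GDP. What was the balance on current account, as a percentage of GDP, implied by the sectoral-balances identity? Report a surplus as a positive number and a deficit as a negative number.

-8.5

By the sectoral-balances identity, CA = (S_private - I) + (T - G).
Private balance = 15.3 - 17.4 = -2.1
Government balance (T - G) = -6.4
CA = -2.1 + (-6.4) = -8.5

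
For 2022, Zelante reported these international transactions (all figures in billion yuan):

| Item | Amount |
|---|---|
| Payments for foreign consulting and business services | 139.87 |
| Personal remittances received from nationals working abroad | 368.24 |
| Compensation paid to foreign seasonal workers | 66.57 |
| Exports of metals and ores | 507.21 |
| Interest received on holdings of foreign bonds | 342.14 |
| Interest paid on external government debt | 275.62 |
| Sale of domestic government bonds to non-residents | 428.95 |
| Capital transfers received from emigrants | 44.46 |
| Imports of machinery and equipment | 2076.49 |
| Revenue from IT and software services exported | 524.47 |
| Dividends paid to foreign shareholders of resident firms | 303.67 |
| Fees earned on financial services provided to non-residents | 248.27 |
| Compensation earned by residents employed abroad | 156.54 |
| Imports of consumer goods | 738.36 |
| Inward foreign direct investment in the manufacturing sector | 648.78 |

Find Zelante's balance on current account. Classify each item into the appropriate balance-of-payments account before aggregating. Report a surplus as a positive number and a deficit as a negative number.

-1453.71

Goods: 507.21 - 738.36 - 2076.49 = -2307.64
Services: 248.27 - 139.87 + 524.47 = 632.87
Primary income: 342.14 + 156.54 - 66.57 - 275.62 - 303.67 = -147.18
Secondary income: 368.24
Current account = (-2307.64) + 632.87 + (-147.18) + 368.24 = -1453.71
(Excluded from the current account — financial account: sale of domestic government bonds to non-residents 428.95, inward foreign direct investment in the manufacturing sector 648.78; capital account: capital transfers received from emigrants 44.46.)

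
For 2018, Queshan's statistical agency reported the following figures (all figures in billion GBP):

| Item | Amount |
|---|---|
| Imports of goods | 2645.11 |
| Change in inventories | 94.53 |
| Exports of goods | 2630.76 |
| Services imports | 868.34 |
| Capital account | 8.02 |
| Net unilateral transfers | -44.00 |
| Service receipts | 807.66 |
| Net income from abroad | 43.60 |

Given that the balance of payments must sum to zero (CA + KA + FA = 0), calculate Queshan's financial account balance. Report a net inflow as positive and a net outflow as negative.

67.41

Goods balance = 2630.76 - 2645.11 = -14.35
Services balance = 807.66 - 868.34 = -60.68
Trade balance (goods + services) = -14.35 + (-60.68) = -75.03
Net primary income = 43.60
Net secondary income = -44.00
Current account = -75.03 + 43.60 + (-44.00) = -75.43
Financial account = -(-75.43 + 8.02) = 67.41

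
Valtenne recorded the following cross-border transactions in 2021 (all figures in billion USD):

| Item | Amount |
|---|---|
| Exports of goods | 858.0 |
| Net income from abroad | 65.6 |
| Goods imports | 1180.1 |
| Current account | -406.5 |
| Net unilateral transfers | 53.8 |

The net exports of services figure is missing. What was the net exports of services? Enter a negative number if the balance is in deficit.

-203.8

Current account = goods balance + services balance + net primary income + net secondary income
Sum of the known components = -202.7
Net exports of services = CA - (known components) = -406.5 - (-202.7) = -203.8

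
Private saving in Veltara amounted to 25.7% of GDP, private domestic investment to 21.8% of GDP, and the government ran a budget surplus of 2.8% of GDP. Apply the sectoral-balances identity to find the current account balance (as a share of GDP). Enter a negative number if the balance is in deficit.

By the sectoral-balances identity, CA = (S_private - I) + (T - G).
Private balance = 25.7 - 21.8 = 3.9
Government balance (T - G) = 2.8
CA = 3.9 + 2.8 = 6.7

6.7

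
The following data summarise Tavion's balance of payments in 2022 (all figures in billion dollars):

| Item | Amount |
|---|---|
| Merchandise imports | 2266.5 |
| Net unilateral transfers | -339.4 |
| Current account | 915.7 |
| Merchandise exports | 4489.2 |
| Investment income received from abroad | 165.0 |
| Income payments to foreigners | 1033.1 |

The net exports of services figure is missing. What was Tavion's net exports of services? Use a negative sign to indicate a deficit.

Current account = goods balance + services balance + net primary income + net secondary income
Sum of the known components = 1015.2
Net exports of services = CA - (known components) = 915.7 - 1015.2 = -99.5

-99.5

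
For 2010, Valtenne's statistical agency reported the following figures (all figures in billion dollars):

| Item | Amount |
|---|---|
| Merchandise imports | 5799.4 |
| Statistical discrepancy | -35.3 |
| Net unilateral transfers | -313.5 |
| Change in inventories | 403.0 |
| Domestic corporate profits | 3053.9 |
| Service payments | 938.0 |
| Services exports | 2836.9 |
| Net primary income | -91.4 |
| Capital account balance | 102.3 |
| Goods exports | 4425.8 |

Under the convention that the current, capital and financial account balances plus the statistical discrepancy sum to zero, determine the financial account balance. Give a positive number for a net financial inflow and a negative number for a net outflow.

Goods balance = 4425.8 - 5799.4 = -1373.6
Services balance = 2836.9 - 938.0 = 1898.9
Trade balance (goods + services) = -1373.6 + 1898.9 = 525.3
Net primary income = -91.4
Net secondary income = -313.5
Current account = 525.3 + (-91.4) + (-313.5) = 120.4
Financial account = -(120.4 + 102.3 + (-35.3)) = -187.4

-187.4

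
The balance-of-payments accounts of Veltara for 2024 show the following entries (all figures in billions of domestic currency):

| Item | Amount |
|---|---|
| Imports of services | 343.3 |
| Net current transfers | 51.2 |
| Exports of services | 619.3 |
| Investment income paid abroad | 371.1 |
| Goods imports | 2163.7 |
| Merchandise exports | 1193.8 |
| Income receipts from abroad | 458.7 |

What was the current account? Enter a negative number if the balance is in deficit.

-555.1

Goods balance = 1193.8 - 2163.7 = -969.9
Services balance = 619.3 - 343.3 = 276.0
Trade balance (goods + services) = -969.9 + 276.0 = -693.9
Net primary income = 458.7 - 371.1 = 87.6
Net secondary income = 51.2
Current account = -693.9 + 87.6 + 51.2 = -555.1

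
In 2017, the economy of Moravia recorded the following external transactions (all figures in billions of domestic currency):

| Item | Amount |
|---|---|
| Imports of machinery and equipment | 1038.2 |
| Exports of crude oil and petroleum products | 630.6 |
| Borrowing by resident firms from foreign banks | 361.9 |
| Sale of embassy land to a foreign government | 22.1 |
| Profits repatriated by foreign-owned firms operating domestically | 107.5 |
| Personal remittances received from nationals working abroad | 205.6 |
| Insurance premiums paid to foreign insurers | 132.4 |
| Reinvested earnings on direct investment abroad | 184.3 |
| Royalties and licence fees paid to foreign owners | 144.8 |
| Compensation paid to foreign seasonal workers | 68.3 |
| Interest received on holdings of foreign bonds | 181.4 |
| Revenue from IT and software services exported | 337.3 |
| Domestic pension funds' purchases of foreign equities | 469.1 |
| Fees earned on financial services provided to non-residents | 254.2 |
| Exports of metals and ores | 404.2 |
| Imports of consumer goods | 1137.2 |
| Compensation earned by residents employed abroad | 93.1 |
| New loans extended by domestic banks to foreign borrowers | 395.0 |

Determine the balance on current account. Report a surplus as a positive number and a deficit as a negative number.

Goods: 630.6 - 1137.2 - 1038.2 + 404.2 = -1140.6
Services: -144.8 + 254.2 - 132.4 + 337.3 = 314.3
Primary income: 184.3 - 107.5 + 181.4 + 93.1 - 68.3 = 283.0
Secondary income: 205.6
Current account = (-1140.6) + 314.3 + 283.0 + 205.6 = -337.7
(Excluded from the current account — financial account: borrowing by resident firms from foreign banks 361.9, domestic pension funds' purchases of foreign equities 469.1, new loans extended by domestic banks to foreign borrowers 395.0; capital account: sale of embassy land to a foreign government 22.1.)

-337.7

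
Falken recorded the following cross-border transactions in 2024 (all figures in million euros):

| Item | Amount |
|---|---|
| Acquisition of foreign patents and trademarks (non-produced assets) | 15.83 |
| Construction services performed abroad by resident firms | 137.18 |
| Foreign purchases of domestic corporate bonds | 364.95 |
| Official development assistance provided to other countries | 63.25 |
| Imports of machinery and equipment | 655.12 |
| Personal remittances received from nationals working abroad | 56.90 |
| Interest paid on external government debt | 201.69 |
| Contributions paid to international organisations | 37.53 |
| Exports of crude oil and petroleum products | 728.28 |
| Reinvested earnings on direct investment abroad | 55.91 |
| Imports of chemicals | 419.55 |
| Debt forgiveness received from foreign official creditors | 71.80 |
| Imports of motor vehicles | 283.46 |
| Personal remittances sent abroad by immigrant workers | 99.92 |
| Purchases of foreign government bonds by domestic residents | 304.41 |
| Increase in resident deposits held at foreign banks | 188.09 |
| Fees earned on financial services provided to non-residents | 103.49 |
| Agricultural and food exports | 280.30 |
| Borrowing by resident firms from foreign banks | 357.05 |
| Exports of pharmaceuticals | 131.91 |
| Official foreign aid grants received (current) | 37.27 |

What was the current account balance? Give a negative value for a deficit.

Goods: 728.28 - 655.12 - 283.46 + 131.91 + 280.30 - 419.55 = -217.64
Services: 103.49 + 137.18 = 240.67
Primary income: -201.69 + 55.91 = -145.78
Secondary income: -63.25 + 56.90 - 99.92 - 37.53 + 37.27 = -106.53
Current account = (-217.64) + 240.67 + (-145.78) + (-106.53) = -229.28
(Excluded from the current account — capital account: acquisition of foreign patents and trademarks (non-produced assets) 15.83, debt forgiveness received from foreign official creditors 71.80; financial account: foreign purchases of domestic corporate bonds 364.95, purchases of foreign government bonds by domestic residents 304.41, increase in resident deposits held at foreign banks 188.09, borrowing by resident firms from foreign banks 357.05.)

-229.28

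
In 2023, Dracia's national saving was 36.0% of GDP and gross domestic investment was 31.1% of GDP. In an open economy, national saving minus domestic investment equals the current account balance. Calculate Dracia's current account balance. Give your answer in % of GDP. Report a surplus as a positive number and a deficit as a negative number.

4.9

S - I = CA (net lending to the rest of the world).
CA = S - I = 36.0 - 31.1 = 4.9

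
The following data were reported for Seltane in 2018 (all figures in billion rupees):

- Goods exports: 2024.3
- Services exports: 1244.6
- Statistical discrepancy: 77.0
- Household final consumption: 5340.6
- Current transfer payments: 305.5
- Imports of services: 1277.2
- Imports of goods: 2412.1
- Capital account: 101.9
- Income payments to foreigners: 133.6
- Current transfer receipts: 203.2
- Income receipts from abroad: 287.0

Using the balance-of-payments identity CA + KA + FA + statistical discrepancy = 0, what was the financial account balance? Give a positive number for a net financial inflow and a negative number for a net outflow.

190.4

Goods balance = 2024.3 - 2412.1 = -387.8
Services balance = 1244.6 - 1277.2 = -32.6
Trade balance (goods + services) = -387.8 + (-32.6) = -420.4
Net primary income = 287.0 - 133.6 = 153.4
Net secondary income = 203.2 - 305.5 = -102.3
Current account = -420.4 + 153.4 + (-102.3) = -369.3
Financial account = -(-369.3 + 101.9 + 77.0) = 190.4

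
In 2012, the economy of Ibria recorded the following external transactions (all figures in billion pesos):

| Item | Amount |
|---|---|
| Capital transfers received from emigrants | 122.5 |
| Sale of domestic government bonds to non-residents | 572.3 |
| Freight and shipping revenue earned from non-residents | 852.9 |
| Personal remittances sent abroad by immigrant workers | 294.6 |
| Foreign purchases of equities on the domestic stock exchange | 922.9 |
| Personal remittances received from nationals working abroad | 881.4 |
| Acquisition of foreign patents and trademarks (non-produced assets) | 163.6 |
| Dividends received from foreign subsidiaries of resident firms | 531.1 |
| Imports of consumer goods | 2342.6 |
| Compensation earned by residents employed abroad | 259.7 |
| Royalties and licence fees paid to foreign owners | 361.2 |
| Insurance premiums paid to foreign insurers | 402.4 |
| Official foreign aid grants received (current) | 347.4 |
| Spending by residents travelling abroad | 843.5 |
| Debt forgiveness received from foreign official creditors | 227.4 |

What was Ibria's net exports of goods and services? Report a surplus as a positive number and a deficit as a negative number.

Goods: -2342.6
Services: 852.9 - 402.4 - 843.5 - 361.2 = -754.2
Trade balance = -2342.6 + (-754.2) = -3096.8
(Excluded from the trade balance — capital account: capital transfers received from emigrants 122.5, acquisition of foreign patents and trademarks (non-produced assets) 163.6, debt forgiveness received from foreign official creditors 227.4; financial account: sale of domestic government bonds to non-residents 572.3, foreign purchases of equities on the domestic stock exchange 922.9; secondary income: personal remittances sent abroad by immigrant workers 294.6, personal remittances received from nationals working abroad 881.4, official foreign aid grants received (current) 347.4; primary income: dividends received from foreign subsidiaries of resident firms 531.1, compensation earned by residents employed abroad 259.7.)

-3096.8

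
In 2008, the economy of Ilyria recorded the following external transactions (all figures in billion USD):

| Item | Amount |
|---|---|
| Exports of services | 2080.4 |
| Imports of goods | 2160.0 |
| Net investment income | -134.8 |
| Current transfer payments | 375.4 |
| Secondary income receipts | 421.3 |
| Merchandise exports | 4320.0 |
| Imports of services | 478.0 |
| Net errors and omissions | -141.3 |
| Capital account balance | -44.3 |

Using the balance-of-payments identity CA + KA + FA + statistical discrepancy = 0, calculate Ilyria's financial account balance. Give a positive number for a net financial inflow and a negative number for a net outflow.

Goods balance = 4320.0 - 2160.0 = 2160.0
Services balance = 2080.4 - 478.0 = 1602.4
Trade balance (goods + services) = 2160.0 + 1602.4 = 3762.4
Net primary income = -134.8
Net secondary income = 421.3 - 375.4 = 45.9
Current account = 3762.4 + (-134.8) + 45.9 = 3673.5
Financial account = -(3673.5 + (-44.3) + (-141.3)) = -3487.9

-3487.9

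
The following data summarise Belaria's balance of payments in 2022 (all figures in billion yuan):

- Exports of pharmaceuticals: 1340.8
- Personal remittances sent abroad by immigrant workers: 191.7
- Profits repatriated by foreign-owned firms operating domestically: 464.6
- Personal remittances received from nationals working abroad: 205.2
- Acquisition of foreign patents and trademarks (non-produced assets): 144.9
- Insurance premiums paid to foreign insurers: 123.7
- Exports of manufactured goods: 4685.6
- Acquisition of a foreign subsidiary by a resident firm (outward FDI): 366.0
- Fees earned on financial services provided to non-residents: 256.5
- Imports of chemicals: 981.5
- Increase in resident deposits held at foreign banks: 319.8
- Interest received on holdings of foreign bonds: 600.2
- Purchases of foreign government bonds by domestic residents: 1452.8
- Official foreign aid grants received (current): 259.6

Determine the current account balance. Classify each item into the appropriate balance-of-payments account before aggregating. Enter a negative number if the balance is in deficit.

Goods: 4685.6 + 1340.8 - 981.5 = 5044.9
Services: 256.5 - 123.7 = 132.8
Primary income: -464.6 + 600.2 = 135.6
Secondary income: 259.6 - 191.7 + 205.2 = 273.1
Current account = 5044.9 + 132.8 + 135.6 + 273.1 = 5586.4
(Excluded from the current account — capital account: acquisition of foreign patents and trademarks (non-produced assets) 144.9; financial account: acquisition of a foreign subsidiary by a resident firm (outward FDI) 366.0, increase in resident deposits held at foreign banks 319.8, purchases of foreign government bonds by domestic residents 1452.8.)

5586.4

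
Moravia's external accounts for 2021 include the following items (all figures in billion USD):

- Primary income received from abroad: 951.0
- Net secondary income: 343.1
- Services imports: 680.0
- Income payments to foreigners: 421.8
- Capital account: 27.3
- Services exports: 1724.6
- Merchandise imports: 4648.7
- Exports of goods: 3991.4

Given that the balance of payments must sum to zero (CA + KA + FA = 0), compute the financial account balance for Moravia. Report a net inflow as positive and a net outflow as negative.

-1286.9

Goods balance = 3991.4 - 4648.7 = -657.3
Services balance = 1724.6 - 680.0 = 1044.6
Trade balance (goods + services) = -657.3 + 1044.6 = 387.3
Net primary income = 951.0 - 421.8 = 529.2
Net secondary income = 343.1
Current account = 387.3 + 529.2 + 343.1 = 1259.6
Financial account = -(1259.6 + 27.3) = -1286.9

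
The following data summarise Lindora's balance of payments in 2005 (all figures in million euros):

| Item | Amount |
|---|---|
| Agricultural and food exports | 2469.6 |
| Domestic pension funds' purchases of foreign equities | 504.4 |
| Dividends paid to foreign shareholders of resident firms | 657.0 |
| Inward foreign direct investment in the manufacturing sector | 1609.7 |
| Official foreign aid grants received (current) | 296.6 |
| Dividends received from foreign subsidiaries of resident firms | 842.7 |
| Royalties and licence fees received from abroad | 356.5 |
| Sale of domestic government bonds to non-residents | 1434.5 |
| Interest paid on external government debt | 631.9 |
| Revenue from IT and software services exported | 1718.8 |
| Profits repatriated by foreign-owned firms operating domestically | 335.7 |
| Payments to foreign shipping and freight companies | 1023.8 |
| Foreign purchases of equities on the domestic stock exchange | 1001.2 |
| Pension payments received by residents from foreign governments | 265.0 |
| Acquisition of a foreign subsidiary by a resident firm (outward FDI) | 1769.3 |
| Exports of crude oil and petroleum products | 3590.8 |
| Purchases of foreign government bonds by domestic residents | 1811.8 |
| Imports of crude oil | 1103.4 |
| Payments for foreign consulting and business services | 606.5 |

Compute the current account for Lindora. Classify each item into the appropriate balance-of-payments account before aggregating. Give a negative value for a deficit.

5181.7

Goods: 3590.8 + 2469.6 - 1103.4 = 4957.0
Services: -606.5 + 356.5 - 1023.8 + 1718.8 = 445.0
Primary income: -631.9 - 335.7 - 657.0 + 842.7 = -781.9
Secondary income: 265.0 + 296.6 = 561.6
Current account = 4957.0 + 445.0 + (-781.9) + 561.6 = 5181.7
(Excluded from the current account — financial account: domestic pension funds' purchases of foreign equities 504.4, inward foreign direct investment in the manufacturing sector 1609.7, sale of domestic government bonds to non-residents 1434.5, foreign purchases of equities on the domestic stock exchange 1001.2, acquisition of a foreign subsidiary by a resident firm (outward FDI) 1769.3, purchases of foreign government bonds by domestic residents 1811.8.)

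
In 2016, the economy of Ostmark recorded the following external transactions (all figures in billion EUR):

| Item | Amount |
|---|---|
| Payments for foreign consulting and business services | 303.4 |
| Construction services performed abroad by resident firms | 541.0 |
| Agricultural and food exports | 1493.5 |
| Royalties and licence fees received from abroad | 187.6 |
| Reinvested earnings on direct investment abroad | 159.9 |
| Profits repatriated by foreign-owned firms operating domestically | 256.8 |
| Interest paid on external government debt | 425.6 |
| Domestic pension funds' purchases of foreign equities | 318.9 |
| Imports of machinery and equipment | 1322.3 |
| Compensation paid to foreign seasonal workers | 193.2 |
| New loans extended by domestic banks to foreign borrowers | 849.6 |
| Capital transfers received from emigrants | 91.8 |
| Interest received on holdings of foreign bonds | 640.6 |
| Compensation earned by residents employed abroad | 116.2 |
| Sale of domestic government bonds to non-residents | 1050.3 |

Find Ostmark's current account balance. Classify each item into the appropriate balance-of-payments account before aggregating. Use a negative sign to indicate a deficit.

637.5

Goods: 1493.5 - 1322.3 = 171.2
Services: 187.6 + 541.0 - 303.4 = 425.2
Primary income: 640.6 - 256.8 + 116.2 - 193.2 - 425.6 + 159.9 = 41.1
Current account = 171.2 + 425.2 + 41.1 = 637.5
(Excluded from the current account — financial account: domestic pension funds' purchases of foreign equities 318.9, new loans extended by domestic banks to foreign borrowers 849.6, sale of domestic government bonds to non-residents 1050.3; capital account: capital transfers received from emigrants 91.8.)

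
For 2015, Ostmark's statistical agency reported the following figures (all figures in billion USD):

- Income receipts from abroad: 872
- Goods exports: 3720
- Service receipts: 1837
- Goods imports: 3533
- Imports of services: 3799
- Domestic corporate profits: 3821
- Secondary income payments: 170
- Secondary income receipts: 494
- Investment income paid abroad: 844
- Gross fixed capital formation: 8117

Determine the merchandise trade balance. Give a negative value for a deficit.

Goods balance = 3720 - 3533 = 187

187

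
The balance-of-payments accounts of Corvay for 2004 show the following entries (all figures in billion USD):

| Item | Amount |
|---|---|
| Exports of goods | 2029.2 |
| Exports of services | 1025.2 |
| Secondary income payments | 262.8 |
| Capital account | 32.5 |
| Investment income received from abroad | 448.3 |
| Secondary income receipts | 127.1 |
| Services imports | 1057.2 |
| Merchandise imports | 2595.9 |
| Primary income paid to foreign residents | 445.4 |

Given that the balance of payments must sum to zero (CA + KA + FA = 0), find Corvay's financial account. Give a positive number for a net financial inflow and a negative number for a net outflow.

Goods balance = 2029.2 - 2595.9 = -566.7
Services balance = 1025.2 - 1057.2 = -32.0
Trade balance (goods + services) = -566.7 + (-32.0) = -598.7
Net primary income = 448.3 - 445.4 = 2.9
Net secondary income = 127.1 - 262.8 = -135.7
Current account = -598.7 + 2.9 + (-135.7) = -731.5
Financial account = -(-731.5 + 32.5) = 699.0

699.0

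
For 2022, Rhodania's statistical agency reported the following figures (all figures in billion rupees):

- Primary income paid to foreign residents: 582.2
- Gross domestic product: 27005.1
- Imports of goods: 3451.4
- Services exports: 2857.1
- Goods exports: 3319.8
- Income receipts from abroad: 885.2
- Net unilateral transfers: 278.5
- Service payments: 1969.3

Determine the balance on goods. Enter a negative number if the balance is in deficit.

Goods balance = 3319.8 - 3451.4 = -131.6

-131.6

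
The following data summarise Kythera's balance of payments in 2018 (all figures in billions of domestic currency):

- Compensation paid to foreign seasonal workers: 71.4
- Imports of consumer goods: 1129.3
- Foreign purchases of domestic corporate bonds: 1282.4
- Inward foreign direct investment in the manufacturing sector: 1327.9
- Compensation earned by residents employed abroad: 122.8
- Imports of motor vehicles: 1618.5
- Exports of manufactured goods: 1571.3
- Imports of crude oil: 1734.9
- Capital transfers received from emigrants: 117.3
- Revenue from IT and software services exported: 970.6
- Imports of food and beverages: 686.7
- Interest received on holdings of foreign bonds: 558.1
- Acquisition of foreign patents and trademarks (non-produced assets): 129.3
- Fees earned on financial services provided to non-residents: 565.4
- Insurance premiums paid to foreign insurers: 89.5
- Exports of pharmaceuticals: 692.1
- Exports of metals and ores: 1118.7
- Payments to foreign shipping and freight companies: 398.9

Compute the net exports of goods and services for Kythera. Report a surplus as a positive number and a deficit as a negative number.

Goods: -1734.9 - 686.7 - 1618.5 - 1129.3 + 692.1 + 1571.3 + 1118.7 = -1787.3
Services: -89.5 - 398.9 + 970.6 + 565.4 = 1047.6
Trade balance = -1787.3 + 1047.6 = -739.7
(Excluded from the trade balance — primary income: compensation paid to foreign seasonal workers 71.4, compensation earned by residents employed abroad 122.8, interest received on holdings of foreign bonds 558.1; financial account: foreign purchases of domestic corporate bonds 1282.4, inward foreign direct investment in the manufacturing sector 1327.9; capital account: capital transfers received from emigrants 117.3, acquisition of foreign patents and trademarks (non-produced assets) 129.3.)

-739.7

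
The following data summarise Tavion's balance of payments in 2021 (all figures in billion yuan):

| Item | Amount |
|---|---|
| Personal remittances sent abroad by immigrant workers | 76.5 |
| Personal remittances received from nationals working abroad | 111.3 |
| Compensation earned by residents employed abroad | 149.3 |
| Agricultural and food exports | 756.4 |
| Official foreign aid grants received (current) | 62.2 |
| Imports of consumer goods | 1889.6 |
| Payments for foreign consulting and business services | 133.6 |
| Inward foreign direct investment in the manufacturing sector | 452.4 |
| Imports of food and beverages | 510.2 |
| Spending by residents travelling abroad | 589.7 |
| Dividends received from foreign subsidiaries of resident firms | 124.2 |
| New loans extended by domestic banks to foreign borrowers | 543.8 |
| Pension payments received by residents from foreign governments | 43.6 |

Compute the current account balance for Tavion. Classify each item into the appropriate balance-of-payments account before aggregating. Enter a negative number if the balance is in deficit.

Goods: -1889.6 + 756.4 - 510.2 = -1643.4
Services: -589.7 - 133.6 = -723.3
Primary income: 149.3 + 124.2 = 273.5
Secondary income: 111.3 + 43.6 + 62.2 - 76.5 = 140.6
Current account = (-1643.4) + (-723.3) + 273.5 + 140.6 = -1952.6
(Excluded from the current account — financial account: inward foreign direct investment in the manufacturing sector 452.4, new loans extended by domestic banks to foreign borrowers 543.8.)

-1952.6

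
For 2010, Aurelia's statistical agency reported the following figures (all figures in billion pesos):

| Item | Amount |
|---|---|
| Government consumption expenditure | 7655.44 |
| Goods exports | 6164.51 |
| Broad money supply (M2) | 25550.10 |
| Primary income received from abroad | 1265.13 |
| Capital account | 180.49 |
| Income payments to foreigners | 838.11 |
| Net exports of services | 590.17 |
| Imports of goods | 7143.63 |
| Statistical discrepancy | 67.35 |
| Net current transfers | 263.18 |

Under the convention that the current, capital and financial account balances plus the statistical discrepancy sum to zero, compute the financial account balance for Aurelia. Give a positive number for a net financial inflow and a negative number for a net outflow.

Goods balance = 6164.51 - 7143.63 = -979.12
Services balance = 590.17
Trade balance (goods + services) = -979.12 + 590.17 = -388.95
Net primary income = 1265.13 - 838.11 = 427.02
Net secondary income = 263.18
Current account = -388.95 + 427.02 + 263.18 = 301.25
Financial account = -(301.25 + 180.49 + 67.35) = -549.09

-549.09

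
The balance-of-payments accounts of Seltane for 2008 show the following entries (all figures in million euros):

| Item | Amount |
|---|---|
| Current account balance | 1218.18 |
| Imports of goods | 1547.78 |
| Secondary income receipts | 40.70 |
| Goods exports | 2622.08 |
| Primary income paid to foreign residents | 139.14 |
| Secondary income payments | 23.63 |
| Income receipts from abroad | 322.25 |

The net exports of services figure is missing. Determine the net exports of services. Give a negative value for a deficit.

-56.30

Current account = goods balance + services balance + net primary income + net secondary income
Sum of the known components = 1274.48
Net exports of services = CA - (known components) = 1218.18 - 1274.48 = -56.30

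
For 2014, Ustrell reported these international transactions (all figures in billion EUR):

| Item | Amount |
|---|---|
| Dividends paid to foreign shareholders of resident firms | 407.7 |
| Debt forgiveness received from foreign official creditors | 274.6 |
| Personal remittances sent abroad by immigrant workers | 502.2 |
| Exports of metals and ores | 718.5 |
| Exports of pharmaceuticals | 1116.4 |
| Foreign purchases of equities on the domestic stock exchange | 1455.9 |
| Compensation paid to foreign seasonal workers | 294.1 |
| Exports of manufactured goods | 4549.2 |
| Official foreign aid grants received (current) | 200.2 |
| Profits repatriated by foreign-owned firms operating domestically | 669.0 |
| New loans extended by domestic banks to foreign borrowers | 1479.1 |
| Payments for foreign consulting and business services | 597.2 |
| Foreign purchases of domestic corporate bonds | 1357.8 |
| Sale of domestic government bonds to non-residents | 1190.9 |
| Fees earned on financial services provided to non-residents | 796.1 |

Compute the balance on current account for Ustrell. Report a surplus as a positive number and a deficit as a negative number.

Goods: 718.5 + 1116.4 + 4549.2 = 6384.1
Services: -597.2 + 796.1 = 198.9
Primary income: -407.7 - 669.0 - 294.1 = -1370.8
Secondary income: 200.2 - 502.2 = -302.0
Current account = 6384.1 + 198.9 + (-1370.8) + (-302.0) = 4910.2
(Excluded from the current account — capital account: debt forgiveness received from foreign official creditors 274.6; financial account: foreign purchases of equities on the domestic stock exchange 1455.9, new loans extended by domestic banks to foreign borrowers 1479.1, foreign purchases of domestic corporate bonds 1357.8, sale of domestic government bonds to non-residents 1190.9.)

4910.2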